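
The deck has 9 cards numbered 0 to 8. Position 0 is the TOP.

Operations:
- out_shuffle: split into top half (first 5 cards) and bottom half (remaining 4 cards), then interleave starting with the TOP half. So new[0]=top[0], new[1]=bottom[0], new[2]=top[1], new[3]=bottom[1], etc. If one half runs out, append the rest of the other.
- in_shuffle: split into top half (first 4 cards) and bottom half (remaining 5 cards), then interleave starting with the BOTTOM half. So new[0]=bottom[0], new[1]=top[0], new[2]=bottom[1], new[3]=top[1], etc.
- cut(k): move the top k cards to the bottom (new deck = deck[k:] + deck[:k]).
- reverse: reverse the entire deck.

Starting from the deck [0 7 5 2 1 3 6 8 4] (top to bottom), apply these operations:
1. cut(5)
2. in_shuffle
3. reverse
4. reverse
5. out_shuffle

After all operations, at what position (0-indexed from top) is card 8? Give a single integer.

After op 1 (cut(5)): [3 6 8 4 0 7 5 2 1]
After op 2 (in_shuffle): [0 3 7 6 5 8 2 4 1]
After op 3 (reverse): [1 4 2 8 5 6 7 3 0]
After op 4 (reverse): [0 3 7 6 5 8 2 4 1]
After op 5 (out_shuffle): [0 8 3 2 7 4 6 1 5]
Card 8 is at position 1.

Answer: 1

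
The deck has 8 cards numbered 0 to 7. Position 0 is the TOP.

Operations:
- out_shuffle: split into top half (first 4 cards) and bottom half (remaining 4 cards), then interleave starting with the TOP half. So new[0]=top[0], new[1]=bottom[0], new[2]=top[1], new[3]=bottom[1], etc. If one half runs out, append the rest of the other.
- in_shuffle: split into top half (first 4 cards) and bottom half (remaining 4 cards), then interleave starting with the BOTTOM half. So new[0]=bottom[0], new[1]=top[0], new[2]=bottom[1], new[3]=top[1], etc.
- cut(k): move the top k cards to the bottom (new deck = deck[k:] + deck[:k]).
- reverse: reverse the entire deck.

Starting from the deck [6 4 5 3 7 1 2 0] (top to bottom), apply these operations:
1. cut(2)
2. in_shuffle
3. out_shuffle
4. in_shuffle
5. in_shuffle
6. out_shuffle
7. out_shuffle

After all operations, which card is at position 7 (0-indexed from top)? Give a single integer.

After op 1 (cut(2)): [5 3 7 1 2 0 6 4]
After op 2 (in_shuffle): [2 5 0 3 6 7 4 1]
After op 3 (out_shuffle): [2 6 5 7 0 4 3 1]
After op 4 (in_shuffle): [0 2 4 6 3 5 1 7]
After op 5 (in_shuffle): [3 0 5 2 1 4 7 6]
After op 6 (out_shuffle): [3 1 0 4 5 7 2 6]
After op 7 (out_shuffle): [3 5 1 7 0 2 4 6]
Position 7: card 6.

Answer: 6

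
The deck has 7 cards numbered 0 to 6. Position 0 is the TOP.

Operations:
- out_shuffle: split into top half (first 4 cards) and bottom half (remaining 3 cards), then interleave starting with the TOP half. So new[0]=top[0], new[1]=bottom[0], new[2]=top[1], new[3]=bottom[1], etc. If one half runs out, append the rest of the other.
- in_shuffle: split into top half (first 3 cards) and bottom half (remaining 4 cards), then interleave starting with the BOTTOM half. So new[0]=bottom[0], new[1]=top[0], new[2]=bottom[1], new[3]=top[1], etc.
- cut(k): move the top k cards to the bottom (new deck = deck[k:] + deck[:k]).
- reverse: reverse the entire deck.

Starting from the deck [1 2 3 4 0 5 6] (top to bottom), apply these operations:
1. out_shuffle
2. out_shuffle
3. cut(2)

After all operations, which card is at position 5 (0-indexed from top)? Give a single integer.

After op 1 (out_shuffle): [1 0 2 5 3 6 4]
After op 2 (out_shuffle): [1 3 0 6 2 4 5]
After op 3 (cut(2)): [0 6 2 4 5 1 3]
Position 5: card 1.

Answer: 1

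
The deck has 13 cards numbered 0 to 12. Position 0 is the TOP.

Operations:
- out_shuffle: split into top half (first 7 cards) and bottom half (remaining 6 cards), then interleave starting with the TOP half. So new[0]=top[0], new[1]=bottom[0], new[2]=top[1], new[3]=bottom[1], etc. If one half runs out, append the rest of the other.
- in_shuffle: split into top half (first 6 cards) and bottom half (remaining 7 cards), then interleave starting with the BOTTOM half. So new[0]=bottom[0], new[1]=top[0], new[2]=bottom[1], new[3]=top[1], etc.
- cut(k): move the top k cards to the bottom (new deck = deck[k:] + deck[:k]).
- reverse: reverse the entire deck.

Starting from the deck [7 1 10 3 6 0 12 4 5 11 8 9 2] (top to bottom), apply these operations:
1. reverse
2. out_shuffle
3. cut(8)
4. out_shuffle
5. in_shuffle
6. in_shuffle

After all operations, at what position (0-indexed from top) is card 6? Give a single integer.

Answer: 2

Derivation:
After op 1 (reverse): [2 9 8 11 5 4 12 0 6 3 10 1 7]
After op 2 (out_shuffle): [2 0 9 6 8 3 11 10 5 1 4 7 12]
After op 3 (cut(8)): [5 1 4 7 12 2 0 9 6 8 3 11 10]
After op 4 (out_shuffle): [5 9 1 6 4 8 7 3 12 11 2 10 0]
After op 5 (in_shuffle): [7 5 3 9 12 1 11 6 2 4 10 8 0]
After op 6 (in_shuffle): [11 7 6 5 2 3 4 9 10 12 8 1 0]
Card 6 is at position 2.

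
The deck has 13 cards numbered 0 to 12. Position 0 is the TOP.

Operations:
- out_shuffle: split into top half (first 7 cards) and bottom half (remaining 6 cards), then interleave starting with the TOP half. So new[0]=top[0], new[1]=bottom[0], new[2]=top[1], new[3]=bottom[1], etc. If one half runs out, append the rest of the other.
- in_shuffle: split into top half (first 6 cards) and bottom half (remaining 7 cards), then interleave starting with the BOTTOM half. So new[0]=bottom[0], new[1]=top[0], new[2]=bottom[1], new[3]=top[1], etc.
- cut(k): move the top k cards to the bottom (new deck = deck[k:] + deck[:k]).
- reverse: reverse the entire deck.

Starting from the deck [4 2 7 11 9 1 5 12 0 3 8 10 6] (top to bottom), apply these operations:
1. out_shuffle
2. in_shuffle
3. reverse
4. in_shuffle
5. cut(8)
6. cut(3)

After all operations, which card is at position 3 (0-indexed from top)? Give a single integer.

After op 1 (out_shuffle): [4 12 2 0 7 3 11 8 9 10 1 6 5]
After op 2 (in_shuffle): [11 4 8 12 9 2 10 0 1 7 6 3 5]
After op 3 (reverse): [5 3 6 7 1 0 10 2 9 12 8 4 11]
After op 4 (in_shuffle): [10 5 2 3 9 6 12 7 8 1 4 0 11]
After op 5 (cut(8)): [8 1 4 0 11 10 5 2 3 9 6 12 7]
After op 6 (cut(3)): [0 11 10 5 2 3 9 6 12 7 8 1 4]
Position 3: card 5.

Answer: 5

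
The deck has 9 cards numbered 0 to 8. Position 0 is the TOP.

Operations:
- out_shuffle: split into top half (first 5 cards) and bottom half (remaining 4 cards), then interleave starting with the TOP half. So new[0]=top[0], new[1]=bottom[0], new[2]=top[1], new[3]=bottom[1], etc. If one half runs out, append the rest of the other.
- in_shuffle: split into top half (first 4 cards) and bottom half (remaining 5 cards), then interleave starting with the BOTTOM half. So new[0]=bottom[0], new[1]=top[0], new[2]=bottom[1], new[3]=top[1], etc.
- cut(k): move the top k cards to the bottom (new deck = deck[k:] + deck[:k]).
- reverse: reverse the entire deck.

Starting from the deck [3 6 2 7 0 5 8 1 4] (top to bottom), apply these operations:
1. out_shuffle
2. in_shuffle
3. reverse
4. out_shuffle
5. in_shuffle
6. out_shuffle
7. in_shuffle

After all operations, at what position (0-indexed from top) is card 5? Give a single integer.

After op 1 (out_shuffle): [3 5 6 8 2 1 7 4 0]
After op 2 (in_shuffle): [2 3 1 5 7 6 4 8 0]
After op 3 (reverse): [0 8 4 6 7 5 1 3 2]
After op 4 (out_shuffle): [0 5 8 1 4 3 6 2 7]
After op 5 (in_shuffle): [4 0 3 5 6 8 2 1 7]
After op 6 (out_shuffle): [4 8 0 2 3 1 5 7 6]
After op 7 (in_shuffle): [3 4 1 8 5 0 7 2 6]
Card 5 is at position 4.

Answer: 4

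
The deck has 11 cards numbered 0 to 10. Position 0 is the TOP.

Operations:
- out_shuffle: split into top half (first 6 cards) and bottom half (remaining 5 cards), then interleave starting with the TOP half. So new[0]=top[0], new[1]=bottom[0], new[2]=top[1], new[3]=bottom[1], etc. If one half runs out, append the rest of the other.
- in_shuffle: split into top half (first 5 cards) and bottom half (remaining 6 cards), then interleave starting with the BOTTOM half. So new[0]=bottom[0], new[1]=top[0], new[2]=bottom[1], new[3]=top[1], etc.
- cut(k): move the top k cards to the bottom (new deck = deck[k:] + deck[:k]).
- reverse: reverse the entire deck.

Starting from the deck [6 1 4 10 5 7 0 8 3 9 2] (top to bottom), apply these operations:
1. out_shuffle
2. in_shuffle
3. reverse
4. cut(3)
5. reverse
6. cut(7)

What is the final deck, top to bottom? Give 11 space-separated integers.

After op 1 (out_shuffle): [6 0 1 8 4 3 10 9 5 2 7]
After op 2 (in_shuffle): [3 6 10 0 9 1 5 8 2 4 7]
After op 3 (reverse): [7 4 2 8 5 1 9 0 10 6 3]
After op 4 (cut(3)): [8 5 1 9 0 10 6 3 7 4 2]
After op 5 (reverse): [2 4 7 3 6 10 0 9 1 5 8]
After op 6 (cut(7)): [9 1 5 8 2 4 7 3 6 10 0]

Answer: 9 1 5 8 2 4 7 3 6 10 0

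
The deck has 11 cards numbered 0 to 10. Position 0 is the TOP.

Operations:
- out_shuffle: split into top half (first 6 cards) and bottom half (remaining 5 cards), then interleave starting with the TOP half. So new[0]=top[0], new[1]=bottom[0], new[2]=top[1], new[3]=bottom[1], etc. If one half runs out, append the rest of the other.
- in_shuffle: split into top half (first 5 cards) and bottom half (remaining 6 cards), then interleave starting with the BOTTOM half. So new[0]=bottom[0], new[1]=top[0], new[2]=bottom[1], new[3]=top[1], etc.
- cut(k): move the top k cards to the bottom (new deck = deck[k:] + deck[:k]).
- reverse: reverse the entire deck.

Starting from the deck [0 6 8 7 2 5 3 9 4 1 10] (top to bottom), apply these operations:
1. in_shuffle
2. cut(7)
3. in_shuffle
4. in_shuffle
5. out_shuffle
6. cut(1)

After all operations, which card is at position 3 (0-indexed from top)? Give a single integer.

After op 1 (in_shuffle): [5 0 3 6 9 8 4 7 1 2 10]
After op 2 (cut(7)): [7 1 2 10 5 0 3 6 9 8 4]
After op 3 (in_shuffle): [0 7 3 1 6 2 9 10 8 5 4]
After op 4 (in_shuffle): [2 0 9 7 10 3 8 1 5 6 4]
After op 5 (out_shuffle): [2 8 0 1 9 5 7 6 10 4 3]
After op 6 (cut(1)): [8 0 1 9 5 7 6 10 4 3 2]
Position 3: card 9.

Answer: 9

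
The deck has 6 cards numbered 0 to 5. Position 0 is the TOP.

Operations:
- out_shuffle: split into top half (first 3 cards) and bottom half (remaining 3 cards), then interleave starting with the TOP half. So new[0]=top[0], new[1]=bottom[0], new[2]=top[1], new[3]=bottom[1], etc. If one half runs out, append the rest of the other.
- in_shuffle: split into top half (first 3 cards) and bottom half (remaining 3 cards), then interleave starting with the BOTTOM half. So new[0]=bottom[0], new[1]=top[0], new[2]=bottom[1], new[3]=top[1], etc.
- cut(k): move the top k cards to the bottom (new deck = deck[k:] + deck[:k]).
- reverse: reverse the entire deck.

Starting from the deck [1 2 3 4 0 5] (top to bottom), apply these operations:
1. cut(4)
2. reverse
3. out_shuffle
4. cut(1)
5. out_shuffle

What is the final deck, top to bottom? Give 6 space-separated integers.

After op 1 (cut(4)): [0 5 1 2 3 4]
After op 2 (reverse): [4 3 2 1 5 0]
After op 3 (out_shuffle): [4 1 3 5 2 0]
After op 4 (cut(1)): [1 3 5 2 0 4]
After op 5 (out_shuffle): [1 2 3 0 5 4]

Answer: 1 2 3 0 5 4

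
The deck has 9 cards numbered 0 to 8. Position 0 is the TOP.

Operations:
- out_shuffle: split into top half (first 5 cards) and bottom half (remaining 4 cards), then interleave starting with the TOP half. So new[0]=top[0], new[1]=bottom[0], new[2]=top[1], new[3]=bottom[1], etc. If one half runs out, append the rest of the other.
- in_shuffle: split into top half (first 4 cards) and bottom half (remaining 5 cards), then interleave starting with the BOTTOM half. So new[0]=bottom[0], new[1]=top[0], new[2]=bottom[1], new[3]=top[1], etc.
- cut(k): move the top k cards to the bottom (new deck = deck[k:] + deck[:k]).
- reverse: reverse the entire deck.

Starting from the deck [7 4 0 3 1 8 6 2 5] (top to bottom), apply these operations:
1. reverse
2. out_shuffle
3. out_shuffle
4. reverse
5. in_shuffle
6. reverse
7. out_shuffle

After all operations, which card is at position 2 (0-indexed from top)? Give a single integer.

Answer: 7

Derivation:
After op 1 (reverse): [5 2 6 8 1 3 0 4 7]
After op 2 (out_shuffle): [5 3 2 0 6 4 8 7 1]
After op 3 (out_shuffle): [5 4 3 8 2 7 0 1 6]
After op 4 (reverse): [6 1 0 7 2 8 3 4 5]
After op 5 (in_shuffle): [2 6 8 1 3 0 4 7 5]
After op 6 (reverse): [5 7 4 0 3 1 8 6 2]
After op 7 (out_shuffle): [5 1 7 8 4 6 0 2 3]
Position 2: card 7.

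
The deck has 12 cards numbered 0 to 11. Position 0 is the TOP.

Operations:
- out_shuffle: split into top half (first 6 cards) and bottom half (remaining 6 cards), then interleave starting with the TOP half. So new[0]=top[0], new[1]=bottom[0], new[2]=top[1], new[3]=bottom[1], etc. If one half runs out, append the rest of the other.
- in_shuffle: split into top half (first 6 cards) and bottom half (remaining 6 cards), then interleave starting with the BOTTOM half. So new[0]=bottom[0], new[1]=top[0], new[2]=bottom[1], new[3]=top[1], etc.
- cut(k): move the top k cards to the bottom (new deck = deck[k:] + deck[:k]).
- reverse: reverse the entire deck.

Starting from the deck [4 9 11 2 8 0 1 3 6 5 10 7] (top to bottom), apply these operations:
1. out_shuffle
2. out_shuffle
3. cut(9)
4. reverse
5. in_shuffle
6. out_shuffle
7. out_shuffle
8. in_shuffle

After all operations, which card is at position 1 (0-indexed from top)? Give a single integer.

Answer: 1

Derivation:
After op 1 (out_shuffle): [4 1 9 3 11 6 2 5 8 10 0 7]
After op 2 (out_shuffle): [4 2 1 5 9 8 3 10 11 0 6 7]
After op 3 (cut(9)): [0 6 7 4 2 1 5 9 8 3 10 11]
After op 4 (reverse): [11 10 3 8 9 5 1 2 4 7 6 0]
After op 5 (in_shuffle): [1 11 2 10 4 3 7 8 6 9 0 5]
After op 6 (out_shuffle): [1 7 11 8 2 6 10 9 4 0 3 5]
After op 7 (out_shuffle): [1 10 7 9 11 4 8 0 2 3 6 5]
After op 8 (in_shuffle): [8 1 0 10 2 7 3 9 6 11 5 4]
Position 1: card 1.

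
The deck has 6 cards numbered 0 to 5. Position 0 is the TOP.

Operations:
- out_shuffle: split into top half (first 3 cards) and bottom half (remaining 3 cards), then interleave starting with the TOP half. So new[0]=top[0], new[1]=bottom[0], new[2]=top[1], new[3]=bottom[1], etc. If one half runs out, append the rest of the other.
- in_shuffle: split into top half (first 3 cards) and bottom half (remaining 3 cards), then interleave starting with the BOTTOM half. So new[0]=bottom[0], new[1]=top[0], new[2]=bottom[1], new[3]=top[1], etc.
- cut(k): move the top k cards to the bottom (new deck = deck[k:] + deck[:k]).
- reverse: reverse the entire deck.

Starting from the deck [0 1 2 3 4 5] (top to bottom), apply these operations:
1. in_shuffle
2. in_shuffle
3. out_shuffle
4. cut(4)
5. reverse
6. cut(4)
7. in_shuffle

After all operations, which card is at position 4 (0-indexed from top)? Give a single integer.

After op 1 (in_shuffle): [3 0 4 1 5 2]
After op 2 (in_shuffle): [1 3 5 0 2 4]
After op 3 (out_shuffle): [1 0 3 2 5 4]
After op 4 (cut(4)): [5 4 1 0 3 2]
After op 5 (reverse): [2 3 0 1 4 5]
After op 6 (cut(4)): [4 5 2 3 0 1]
After op 7 (in_shuffle): [3 4 0 5 1 2]
Position 4: card 1.

Answer: 1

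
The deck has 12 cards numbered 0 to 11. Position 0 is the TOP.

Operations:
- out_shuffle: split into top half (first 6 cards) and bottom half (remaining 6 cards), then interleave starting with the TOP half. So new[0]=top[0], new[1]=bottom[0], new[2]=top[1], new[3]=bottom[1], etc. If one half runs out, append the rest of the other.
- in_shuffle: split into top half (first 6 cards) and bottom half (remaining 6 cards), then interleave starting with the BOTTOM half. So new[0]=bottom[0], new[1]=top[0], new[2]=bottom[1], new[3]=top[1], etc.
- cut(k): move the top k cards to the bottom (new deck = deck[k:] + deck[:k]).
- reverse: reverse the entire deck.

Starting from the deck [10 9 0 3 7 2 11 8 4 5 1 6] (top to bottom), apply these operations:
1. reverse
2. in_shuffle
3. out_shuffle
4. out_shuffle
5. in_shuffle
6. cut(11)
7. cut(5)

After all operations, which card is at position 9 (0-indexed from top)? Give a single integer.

Answer: 2

Derivation:
After op 1 (reverse): [6 1 5 4 8 11 2 7 3 0 9 10]
After op 2 (in_shuffle): [2 6 7 1 3 5 0 4 9 8 10 11]
After op 3 (out_shuffle): [2 0 6 4 7 9 1 8 3 10 5 11]
After op 4 (out_shuffle): [2 1 0 8 6 3 4 10 7 5 9 11]
After op 5 (in_shuffle): [4 2 10 1 7 0 5 8 9 6 11 3]
After op 6 (cut(11)): [3 4 2 10 1 7 0 5 8 9 6 11]
After op 7 (cut(5)): [7 0 5 8 9 6 11 3 4 2 10 1]
Position 9: card 2.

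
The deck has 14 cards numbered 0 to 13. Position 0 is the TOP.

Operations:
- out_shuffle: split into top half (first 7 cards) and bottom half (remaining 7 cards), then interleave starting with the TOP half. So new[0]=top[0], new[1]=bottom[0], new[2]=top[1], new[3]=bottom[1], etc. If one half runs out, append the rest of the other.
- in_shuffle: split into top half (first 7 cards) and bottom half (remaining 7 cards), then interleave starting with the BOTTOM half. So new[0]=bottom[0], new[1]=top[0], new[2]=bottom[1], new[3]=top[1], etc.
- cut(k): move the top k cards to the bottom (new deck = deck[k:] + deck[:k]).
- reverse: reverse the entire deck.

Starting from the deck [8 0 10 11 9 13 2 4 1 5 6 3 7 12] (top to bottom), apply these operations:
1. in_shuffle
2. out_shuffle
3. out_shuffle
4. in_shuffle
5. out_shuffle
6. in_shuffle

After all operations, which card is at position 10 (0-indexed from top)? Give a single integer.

After op 1 (in_shuffle): [4 8 1 0 5 10 6 11 3 9 7 13 12 2]
After op 2 (out_shuffle): [4 11 8 3 1 9 0 7 5 13 10 12 6 2]
After op 3 (out_shuffle): [4 7 11 5 8 13 3 10 1 12 9 6 0 2]
After op 4 (in_shuffle): [10 4 1 7 12 11 9 5 6 8 0 13 2 3]
After op 5 (out_shuffle): [10 5 4 6 1 8 7 0 12 13 11 2 9 3]
After op 6 (in_shuffle): [0 10 12 5 13 4 11 6 2 1 9 8 3 7]
Position 10: card 9.

Answer: 9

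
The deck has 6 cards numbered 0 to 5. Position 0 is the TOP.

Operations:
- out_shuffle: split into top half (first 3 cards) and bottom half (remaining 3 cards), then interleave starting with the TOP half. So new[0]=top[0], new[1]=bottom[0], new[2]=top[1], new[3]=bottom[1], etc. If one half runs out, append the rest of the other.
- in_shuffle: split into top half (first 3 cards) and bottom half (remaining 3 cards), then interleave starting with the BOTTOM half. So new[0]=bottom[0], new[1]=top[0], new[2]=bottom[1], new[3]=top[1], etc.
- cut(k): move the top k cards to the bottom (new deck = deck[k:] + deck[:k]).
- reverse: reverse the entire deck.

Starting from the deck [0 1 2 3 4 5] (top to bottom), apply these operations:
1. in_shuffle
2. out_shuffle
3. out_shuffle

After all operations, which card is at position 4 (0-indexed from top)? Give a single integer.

Answer: 0

Derivation:
After op 1 (in_shuffle): [3 0 4 1 5 2]
After op 2 (out_shuffle): [3 1 0 5 4 2]
After op 3 (out_shuffle): [3 5 1 4 0 2]
Position 4: card 0.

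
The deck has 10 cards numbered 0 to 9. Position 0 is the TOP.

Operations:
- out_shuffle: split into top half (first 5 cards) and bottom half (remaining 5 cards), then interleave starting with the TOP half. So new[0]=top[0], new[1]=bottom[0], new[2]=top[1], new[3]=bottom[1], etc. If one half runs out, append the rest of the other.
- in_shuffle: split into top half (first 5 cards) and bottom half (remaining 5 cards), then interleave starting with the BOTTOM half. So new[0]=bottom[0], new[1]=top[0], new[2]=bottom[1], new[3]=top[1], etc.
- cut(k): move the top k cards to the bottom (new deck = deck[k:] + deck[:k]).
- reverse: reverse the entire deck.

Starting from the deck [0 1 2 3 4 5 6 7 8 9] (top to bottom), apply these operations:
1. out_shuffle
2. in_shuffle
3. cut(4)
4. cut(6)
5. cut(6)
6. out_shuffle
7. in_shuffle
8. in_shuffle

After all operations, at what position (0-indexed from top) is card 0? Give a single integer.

Answer: 7

Derivation:
After op 1 (out_shuffle): [0 5 1 6 2 7 3 8 4 9]
After op 2 (in_shuffle): [7 0 3 5 8 1 4 6 9 2]
After op 3 (cut(4)): [8 1 4 6 9 2 7 0 3 5]
After op 4 (cut(6)): [7 0 3 5 8 1 4 6 9 2]
After op 5 (cut(6)): [4 6 9 2 7 0 3 5 8 1]
After op 6 (out_shuffle): [4 0 6 3 9 5 2 8 7 1]
After op 7 (in_shuffle): [5 4 2 0 8 6 7 3 1 9]
After op 8 (in_shuffle): [6 5 7 4 3 2 1 0 9 8]
Card 0 is at position 7.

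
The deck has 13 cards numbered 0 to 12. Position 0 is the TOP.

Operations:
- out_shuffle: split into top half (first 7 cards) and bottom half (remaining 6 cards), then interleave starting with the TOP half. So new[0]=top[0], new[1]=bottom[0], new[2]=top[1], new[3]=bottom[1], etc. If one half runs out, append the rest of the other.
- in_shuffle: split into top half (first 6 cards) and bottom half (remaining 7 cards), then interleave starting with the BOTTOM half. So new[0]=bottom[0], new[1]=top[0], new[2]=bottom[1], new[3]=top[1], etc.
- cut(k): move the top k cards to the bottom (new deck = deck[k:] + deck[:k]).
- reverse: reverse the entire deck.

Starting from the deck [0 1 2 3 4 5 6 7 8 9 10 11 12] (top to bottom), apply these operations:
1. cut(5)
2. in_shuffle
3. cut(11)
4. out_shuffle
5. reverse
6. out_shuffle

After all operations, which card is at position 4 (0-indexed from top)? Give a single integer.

Answer: 6

Derivation:
After op 1 (cut(5)): [5 6 7 8 9 10 11 12 0 1 2 3 4]
After op 2 (in_shuffle): [11 5 12 6 0 7 1 8 2 9 3 10 4]
After op 3 (cut(11)): [10 4 11 5 12 6 0 7 1 8 2 9 3]
After op 4 (out_shuffle): [10 7 4 1 11 8 5 2 12 9 6 3 0]
After op 5 (reverse): [0 3 6 9 12 2 5 8 11 1 4 7 10]
After op 6 (out_shuffle): [0 8 3 11 6 1 9 4 12 7 2 10 5]
Position 4: card 6.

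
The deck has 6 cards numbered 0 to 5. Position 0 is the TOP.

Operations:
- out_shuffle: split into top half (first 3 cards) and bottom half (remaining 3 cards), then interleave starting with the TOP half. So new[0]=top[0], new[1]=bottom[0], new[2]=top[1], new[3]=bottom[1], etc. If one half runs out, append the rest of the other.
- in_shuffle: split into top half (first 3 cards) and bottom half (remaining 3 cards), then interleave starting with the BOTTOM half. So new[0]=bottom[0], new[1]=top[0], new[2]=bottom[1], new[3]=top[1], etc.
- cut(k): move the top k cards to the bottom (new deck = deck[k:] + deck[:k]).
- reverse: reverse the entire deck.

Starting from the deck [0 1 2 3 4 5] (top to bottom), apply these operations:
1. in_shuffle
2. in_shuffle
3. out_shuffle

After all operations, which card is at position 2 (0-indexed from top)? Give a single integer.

Answer: 3

Derivation:
After op 1 (in_shuffle): [3 0 4 1 5 2]
After op 2 (in_shuffle): [1 3 5 0 2 4]
After op 3 (out_shuffle): [1 0 3 2 5 4]
Position 2: card 3.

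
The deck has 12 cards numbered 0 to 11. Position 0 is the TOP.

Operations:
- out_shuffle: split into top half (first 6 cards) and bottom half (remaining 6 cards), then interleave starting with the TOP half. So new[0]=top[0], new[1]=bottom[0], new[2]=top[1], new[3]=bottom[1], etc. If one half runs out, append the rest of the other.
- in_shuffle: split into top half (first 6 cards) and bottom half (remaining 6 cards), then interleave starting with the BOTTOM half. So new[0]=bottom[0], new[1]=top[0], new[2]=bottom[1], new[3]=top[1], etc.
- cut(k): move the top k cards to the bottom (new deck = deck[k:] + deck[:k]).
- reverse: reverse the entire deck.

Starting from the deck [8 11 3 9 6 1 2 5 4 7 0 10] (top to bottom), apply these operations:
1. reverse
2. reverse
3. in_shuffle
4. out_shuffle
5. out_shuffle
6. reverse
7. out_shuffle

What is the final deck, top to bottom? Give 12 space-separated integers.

Answer: 1 4 0 8 3 6 5 7 10 11 9 2

Derivation:
After op 1 (reverse): [10 0 7 4 5 2 1 6 9 3 11 8]
After op 2 (reverse): [8 11 3 9 6 1 2 5 4 7 0 10]
After op 3 (in_shuffle): [2 8 5 11 4 3 7 9 0 6 10 1]
After op 4 (out_shuffle): [2 7 8 9 5 0 11 6 4 10 3 1]
After op 5 (out_shuffle): [2 11 7 6 8 4 9 10 5 3 0 1]
After op 6 (reverse): [1 0 3 5 10 9 4 8 6 7 11 2]
After op 7 (out_shuffle): [1 4 0 8 3 6 5 7 10 11 9 2]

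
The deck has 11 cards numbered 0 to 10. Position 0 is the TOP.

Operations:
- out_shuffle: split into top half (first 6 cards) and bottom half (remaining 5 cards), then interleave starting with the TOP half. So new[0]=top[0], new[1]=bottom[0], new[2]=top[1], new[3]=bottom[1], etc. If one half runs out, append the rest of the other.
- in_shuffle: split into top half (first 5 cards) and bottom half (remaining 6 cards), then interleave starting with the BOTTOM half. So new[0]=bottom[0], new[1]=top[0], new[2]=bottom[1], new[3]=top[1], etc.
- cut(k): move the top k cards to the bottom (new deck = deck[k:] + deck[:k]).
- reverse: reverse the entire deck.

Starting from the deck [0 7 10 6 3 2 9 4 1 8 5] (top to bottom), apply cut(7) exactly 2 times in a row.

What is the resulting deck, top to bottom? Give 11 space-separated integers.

After op 1 (cut(7)): [4 1 8 5 0 7 10 6 3 2 9]
After op 2 (cut(7)): [6 3 2 9 4 1 8 5 0 7 10]

Answer: 6 3 2 9 4 1 8 5 0 7 10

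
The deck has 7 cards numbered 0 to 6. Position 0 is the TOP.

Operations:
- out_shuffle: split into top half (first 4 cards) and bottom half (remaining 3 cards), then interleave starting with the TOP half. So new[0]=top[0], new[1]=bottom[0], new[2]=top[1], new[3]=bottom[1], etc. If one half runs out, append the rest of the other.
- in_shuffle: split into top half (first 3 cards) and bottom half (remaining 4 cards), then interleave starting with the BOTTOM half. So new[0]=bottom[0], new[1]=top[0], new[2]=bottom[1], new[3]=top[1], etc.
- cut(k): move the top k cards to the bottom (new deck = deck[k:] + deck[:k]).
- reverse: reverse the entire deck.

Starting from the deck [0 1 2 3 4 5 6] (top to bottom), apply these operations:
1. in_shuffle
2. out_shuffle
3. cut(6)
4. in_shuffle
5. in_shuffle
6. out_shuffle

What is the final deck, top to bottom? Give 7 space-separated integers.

After op 1 (in_shuffle): [3 0 4 1 5 2 6]
After op 2 (out_shuffle): [3 5 0 2 4 6 1]
After op 3 (cut(6)): [1 3 5 0 2 4 6]
After op 4 (in_shuffle): [0 1 2 3 4 5 6]
After op 5 (in_shuffle): [3 0 4 1 5 2 6]
After op 6 (out_shuffle): [3 5 0 2 4 6 1]

Answer: 3 5 0 2 4 6 1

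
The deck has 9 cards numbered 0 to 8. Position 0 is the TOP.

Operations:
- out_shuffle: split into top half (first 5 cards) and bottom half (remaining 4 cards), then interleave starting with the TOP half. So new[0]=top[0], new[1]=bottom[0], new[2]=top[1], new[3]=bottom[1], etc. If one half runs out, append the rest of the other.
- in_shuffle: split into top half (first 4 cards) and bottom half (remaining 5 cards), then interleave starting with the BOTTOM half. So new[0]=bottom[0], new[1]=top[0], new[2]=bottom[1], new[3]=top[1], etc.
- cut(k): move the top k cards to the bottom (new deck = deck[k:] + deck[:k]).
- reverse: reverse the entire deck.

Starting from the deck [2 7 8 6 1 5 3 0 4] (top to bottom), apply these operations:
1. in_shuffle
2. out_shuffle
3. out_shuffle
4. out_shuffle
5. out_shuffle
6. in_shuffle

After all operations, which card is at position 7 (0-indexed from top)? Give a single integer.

Answer: 7

Derivation:
After op 1 (in_shuffle): [1 2 5 7 3 8 0 6 4]
After op 2 (out_shuffle): [1 8 2 0 5 6 7 4 3]
After op 3 (out_shuffle): [1 6 8 7 2 4 0 3 5]
After op 4 (out_shuffle): [1 4 6 0 8 3 7 5 2]
After op 5 (out_shuffle): [1 3 4 7 6 5 0 2 8]
After op 6 (in_shuffle): [6 1 5 3 0 4 2 7 8]
Position 7: card 7.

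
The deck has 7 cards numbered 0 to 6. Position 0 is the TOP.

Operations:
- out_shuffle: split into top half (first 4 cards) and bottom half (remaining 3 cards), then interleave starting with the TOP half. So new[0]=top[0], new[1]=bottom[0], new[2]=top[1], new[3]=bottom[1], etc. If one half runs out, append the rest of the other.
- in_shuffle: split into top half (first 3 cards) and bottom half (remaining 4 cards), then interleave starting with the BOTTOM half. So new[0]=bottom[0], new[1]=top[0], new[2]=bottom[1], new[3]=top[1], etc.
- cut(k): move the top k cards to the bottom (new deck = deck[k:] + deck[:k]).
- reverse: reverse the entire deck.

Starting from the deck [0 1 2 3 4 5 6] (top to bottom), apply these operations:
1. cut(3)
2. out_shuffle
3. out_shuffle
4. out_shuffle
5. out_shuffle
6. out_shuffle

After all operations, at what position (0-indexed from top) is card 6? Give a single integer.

After op 1 (cut(3)): [3 4 5 6 0 1 2]
After op 2 (out_shuffle): [3 0 4 1 5 2 6]
After op 3 (out_shuffle): [3 5 0 2 4 6 1]
After op 4 (out_shuffle): [3 4 5 6 0 1 2]
After op 5 (out_shuffle): [3 0 4 1 5 2 6]
After op 6 (out_shuffle): [3 5 0 2 4 6 1]
Card 6 is at position 5.

Answer: 5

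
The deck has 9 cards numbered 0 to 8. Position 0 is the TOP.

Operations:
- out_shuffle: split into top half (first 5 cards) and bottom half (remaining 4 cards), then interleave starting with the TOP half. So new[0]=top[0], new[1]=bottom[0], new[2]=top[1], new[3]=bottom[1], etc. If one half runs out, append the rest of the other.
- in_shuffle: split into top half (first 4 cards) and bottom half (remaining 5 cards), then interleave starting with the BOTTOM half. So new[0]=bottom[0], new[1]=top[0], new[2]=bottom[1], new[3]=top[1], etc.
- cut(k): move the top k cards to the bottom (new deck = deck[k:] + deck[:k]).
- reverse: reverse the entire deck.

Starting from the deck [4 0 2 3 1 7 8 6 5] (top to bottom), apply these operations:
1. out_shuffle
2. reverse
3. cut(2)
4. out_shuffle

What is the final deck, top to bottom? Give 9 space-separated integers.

Answer: 3 7 6 4 2 1 8 5 0

Derivation:
After op 1 (out_shuffle): [4 7 0 8 2 6 3 5 1]
After op 2 (reverse): [1 5 3 6 2 8 0 7 4]
After op 3 (cut(2)): [3 6 2 8 0 7 4 1 5]
After op 4 (out_shuffle): [3 7 6 4 2 1 8 5 0]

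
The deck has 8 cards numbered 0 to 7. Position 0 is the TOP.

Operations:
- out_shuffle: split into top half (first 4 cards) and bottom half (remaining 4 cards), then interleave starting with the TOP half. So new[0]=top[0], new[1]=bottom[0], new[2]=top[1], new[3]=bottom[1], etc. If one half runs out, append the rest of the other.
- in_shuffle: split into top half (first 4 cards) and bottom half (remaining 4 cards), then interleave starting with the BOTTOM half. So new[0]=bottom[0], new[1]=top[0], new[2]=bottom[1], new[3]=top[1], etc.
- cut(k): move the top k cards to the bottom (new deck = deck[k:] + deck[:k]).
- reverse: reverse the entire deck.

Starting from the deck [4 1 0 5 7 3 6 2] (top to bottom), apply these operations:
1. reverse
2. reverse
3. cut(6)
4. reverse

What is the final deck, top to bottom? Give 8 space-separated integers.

Answer: 3 7 5 0 1 4 2 6

Derivation:
After op 1 (reverse): [2 6 3 7 5 0 1 4]
After op 2 (reverse): [4 1 0 5 7 3 6 2]
After op 3 (cut(6)): [6 2 4 1 0 5 7 3]
After op 4 (reverse): [3 7 5 0 1 4 2 6]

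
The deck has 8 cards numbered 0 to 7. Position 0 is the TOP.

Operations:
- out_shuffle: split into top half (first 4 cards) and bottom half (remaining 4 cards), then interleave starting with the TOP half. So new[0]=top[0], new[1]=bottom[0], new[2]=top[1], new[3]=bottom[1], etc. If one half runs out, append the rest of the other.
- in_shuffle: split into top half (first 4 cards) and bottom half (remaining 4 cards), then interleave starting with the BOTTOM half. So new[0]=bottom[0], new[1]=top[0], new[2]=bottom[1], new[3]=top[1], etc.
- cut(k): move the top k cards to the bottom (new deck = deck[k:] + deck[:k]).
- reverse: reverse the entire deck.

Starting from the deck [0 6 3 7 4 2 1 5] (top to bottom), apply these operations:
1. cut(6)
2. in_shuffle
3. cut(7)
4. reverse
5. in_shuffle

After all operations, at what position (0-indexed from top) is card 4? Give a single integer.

After op 1 (cut(6)): [1 5 0 6 3 7 4 2]
After op 2 (in_shuffle): [3 1 7 5 4 0 2 6]
After op 3 (cut(7)): [6 3 1 7 5 4 0 2]
After op 4 (reverse): [2 0 4 5 7 1 3 6]
After op 5 (in_shuffle): [7 2 1 0 3 4 6 5]
Card 4 is at position 5.

Answer: 5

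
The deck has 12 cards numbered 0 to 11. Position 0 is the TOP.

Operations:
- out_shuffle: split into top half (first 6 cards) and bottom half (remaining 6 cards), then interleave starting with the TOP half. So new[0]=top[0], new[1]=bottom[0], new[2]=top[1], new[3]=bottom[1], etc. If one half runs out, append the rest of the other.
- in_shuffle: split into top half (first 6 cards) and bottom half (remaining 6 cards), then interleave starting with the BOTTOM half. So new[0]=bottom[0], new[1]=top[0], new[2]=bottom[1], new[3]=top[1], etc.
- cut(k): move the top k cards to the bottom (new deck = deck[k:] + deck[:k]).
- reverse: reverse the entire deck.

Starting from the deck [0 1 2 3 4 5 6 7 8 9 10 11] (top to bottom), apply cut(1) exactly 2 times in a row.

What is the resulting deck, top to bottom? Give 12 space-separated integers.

Answer: 2 3 4 5 6 7 8 9 10 11 0 1

Derivation:
After op 1 (cut(1)): [1 2 3 4 5 6 7 8 9 10 11 0]
After op 2 (cut(1)): [2 3 4 5 6 7 8 9 10 11 0 1]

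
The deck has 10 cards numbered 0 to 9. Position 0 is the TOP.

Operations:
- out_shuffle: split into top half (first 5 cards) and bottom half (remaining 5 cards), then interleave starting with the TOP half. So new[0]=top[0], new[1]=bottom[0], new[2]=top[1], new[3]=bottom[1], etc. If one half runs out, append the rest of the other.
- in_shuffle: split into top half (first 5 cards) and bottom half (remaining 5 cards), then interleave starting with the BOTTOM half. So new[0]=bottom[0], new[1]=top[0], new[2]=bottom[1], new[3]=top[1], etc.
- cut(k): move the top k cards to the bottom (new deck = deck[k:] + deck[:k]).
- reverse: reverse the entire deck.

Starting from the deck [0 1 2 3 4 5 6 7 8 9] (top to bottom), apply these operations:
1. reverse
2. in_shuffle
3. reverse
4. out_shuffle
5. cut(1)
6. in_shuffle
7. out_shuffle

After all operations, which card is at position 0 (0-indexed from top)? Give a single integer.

After op 1 (reverse): [9 8 7 6 5 4 3 2 1 0]
After op 2 (in_shuffle): [4 9 3 8 2 7 1 6 0 5]
After op 3 (reverse): [5 0 6 1 7 2 8 3 9 4]
After op 4 (out_shuffle): [5 2 0 8 6 3 1 9 7 4]
After op 5 (cut(1)): [2 0 8 6 3 1 9 7 4 5]
After op 6 (in_shuffle): [1 2 9 0 7 8 4 6 5 3]
After op 7 (out_shuffle): [1 8 2 4 9 6 0 5 7 3]
Position 0: card 1.

Answer: 1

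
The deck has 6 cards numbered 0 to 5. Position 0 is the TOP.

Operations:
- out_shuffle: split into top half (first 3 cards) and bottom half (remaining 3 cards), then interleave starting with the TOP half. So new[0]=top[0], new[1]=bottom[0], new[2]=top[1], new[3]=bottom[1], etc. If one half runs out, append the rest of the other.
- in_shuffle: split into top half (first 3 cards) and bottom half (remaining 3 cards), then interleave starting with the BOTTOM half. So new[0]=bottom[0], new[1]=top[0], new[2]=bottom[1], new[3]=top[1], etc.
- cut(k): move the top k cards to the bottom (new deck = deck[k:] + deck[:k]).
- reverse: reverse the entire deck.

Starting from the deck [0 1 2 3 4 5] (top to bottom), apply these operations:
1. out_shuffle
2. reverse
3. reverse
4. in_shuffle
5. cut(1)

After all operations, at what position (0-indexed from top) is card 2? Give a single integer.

After op 1 (out_shuffle): [0 3 1 4 2 5]
After op 2 (reverse): [5 2 4 1 3 0]
After op 3 (reverse): [0 3 1 4 2 5]
After op 4 (in_shuffle): [4 0 2 3 5 1]
After op 5 (cut(1)): [0 2 3 5 1 4]
Card 2 is at position 1.

Answer: 1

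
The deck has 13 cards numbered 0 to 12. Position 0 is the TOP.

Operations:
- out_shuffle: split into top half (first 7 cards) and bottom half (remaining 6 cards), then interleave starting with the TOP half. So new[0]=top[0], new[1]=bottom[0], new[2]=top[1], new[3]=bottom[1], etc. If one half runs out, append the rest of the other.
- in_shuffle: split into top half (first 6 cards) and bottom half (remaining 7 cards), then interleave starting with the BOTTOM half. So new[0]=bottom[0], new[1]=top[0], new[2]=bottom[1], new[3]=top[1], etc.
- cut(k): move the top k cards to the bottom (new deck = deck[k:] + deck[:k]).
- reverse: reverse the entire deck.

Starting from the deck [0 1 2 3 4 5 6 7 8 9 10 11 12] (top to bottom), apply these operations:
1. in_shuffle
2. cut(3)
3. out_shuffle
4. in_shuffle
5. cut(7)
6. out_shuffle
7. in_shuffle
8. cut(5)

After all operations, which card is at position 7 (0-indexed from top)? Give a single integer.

After op 1 (in_shuffle): [6 0 7 1 8 2 9 3 10 4 11 5 12]
After op 2 (cut(3)): [1 8 2 9 3 10 4 11 5 12 6 0 7]
After op 3 (out_shuffle): [1 11 8 5 2 12 9 6 3 0 10 7 4]
After op 4 (in_shuffle): [9 1 6 11 3 8 0 5 10 2 7 12 4]
After op 5 (cut(7)): [5 10 2 7 12 4 9 1 6 11 3 8 0]
After op 6 (out_shuffle): [5 1 10 6 2 11 7 3 12 8 4 0 9]
After op 7 (in_shuffle): [7 5 3 1 12 10 8 6 4 2 0 11 9]
After op 8 (cut(5)): [10 8 6 4 2 0 11 9 7 5 3 1 12]
Position 7: card 9.

Answer: 9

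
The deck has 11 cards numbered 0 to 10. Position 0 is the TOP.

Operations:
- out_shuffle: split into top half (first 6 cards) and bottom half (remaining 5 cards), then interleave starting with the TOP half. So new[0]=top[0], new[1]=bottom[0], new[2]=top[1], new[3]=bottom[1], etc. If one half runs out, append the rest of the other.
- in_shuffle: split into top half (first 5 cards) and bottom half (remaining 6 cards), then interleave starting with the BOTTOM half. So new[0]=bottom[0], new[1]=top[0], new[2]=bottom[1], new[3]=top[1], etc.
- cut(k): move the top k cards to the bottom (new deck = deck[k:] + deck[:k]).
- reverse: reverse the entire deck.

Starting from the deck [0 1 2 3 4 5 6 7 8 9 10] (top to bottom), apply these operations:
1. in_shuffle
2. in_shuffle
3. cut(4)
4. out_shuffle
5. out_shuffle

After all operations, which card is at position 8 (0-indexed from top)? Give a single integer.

Answer: 9

Derivation:
After op 1 (in_shuffle): [5 0 6 1 7 2 8 3 9 4 10]
After op 2 (in_shuffle): [2 5 8 0 3 6 9 1 4 7 10]
After op 3 (cut(4)): [3 6 9 1 4 7 10 2 5 8 0]
After op 4 (out_shuffle): [3 10 6 2 9 5 1 8 4 0 7]
After op 5 (out_shuffle): [3 1 10 8 6 4 2 0 9 7 5]
Position 8: card 9.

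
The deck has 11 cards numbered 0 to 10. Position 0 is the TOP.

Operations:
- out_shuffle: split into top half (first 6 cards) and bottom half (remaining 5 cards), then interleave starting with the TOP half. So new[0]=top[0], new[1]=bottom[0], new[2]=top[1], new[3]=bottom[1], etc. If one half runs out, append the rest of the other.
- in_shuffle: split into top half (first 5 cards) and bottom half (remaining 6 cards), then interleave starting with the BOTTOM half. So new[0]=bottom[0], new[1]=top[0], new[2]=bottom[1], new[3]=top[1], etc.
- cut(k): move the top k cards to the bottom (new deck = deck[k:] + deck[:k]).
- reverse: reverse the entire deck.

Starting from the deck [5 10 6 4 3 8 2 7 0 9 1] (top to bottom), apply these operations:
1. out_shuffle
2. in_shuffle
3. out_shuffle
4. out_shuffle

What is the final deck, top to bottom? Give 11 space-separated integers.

Answer: 0 2 3 6 5 9 7 8 4 10 1

Derivation:
After op 1 (out_shuffle): [5 2 10 7 6 0 4 9 3 1 8]
After op 2 (in_shuffle): [0 5 4 2 9 10 3 7 1 6 8]
After op 3 (out_shuffle): [0 3 5 7 4 1 2 6 9 8 10]
After op 4 (out_shuffle): [0 2 3 6 5 9 7 8 4 10 1]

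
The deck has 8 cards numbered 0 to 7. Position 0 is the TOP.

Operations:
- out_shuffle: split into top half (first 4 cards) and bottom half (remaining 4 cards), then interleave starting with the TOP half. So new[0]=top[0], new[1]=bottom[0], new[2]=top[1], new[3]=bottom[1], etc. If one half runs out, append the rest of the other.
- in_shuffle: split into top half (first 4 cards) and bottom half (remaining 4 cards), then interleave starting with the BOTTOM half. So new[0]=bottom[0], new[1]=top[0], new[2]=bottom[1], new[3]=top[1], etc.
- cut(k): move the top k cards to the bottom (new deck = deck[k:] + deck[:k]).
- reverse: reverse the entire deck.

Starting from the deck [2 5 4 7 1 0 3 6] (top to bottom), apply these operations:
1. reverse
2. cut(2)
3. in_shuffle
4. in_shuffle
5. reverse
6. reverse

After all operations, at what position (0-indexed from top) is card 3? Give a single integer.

After op 1 (reverse): [6 3 0 1 7 4 5 2]
After op 2 (cut(2)): [0 1 7 4 5 2 6 3]
After op 3 (in_shuffle): [5 0 2 1 6 7 3 4]
After op 4 (in_shuffle): [6 5 7 0 3 2 4 1]
After op 5 (reverse): [1 4 2 3 0 7 5 6]
After op 6 (reverse): [6 5 7 0 3 2 4 1]
Card 3 is at position 4.

Answer: 4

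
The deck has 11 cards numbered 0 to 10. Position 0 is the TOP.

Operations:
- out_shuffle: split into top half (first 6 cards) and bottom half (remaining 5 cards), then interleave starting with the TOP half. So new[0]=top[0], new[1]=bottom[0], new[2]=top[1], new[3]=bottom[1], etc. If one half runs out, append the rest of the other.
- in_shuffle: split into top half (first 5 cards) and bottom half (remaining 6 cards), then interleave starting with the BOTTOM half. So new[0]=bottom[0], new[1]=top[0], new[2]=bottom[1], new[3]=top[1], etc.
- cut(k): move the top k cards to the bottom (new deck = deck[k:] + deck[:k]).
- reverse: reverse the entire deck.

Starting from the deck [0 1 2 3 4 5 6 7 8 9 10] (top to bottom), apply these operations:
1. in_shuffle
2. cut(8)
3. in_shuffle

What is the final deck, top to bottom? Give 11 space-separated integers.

Answer: 6 9 1 4 7 10 2 5 8 0 3

Derivation:
After op 1 (in_shuffle): [5 0 6 1 7 2 8 3 9 4 10]
After op 2 (cut(8)): [9 4 10 5 0 6 1 7 2 8 3]
After op 3 (in_shuffle): [6 9 1 4 7 10 2 5 8 0 3]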